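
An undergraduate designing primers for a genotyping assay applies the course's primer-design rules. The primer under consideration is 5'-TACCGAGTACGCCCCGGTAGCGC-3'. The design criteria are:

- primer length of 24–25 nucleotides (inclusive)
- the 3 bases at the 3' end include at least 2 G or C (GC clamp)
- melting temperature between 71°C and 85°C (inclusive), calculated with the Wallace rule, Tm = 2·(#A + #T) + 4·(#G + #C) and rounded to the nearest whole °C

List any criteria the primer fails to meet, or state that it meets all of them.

Base counts: A=4, T=3, G=7, C=9 (length 23).
length: length 23, outside 24–25 ✗
GC clamp: 3' end CGC has 3 G/C ✓
Tm: Tm = 2·7 + 4·16 = 78°C ✓

Fails: length.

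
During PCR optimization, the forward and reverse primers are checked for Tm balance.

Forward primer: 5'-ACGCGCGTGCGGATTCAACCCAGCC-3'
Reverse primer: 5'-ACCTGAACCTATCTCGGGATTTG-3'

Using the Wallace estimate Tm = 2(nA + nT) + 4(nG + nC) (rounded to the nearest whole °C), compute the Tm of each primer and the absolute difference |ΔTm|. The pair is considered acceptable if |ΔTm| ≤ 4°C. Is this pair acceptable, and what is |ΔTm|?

Forward: A=5 T=3 G=7 C=10 → Tm = 2·8 + 4·17 = 84°C.
Reverse: A=5 T=7 G=5 C=6 → Tm = 2·12 + 4·11 = 68°C.
|ΔTm| = |84 − 68| = 16°C, > 4°C.

|ΔTm| = 16°C; the pair is not acceptable.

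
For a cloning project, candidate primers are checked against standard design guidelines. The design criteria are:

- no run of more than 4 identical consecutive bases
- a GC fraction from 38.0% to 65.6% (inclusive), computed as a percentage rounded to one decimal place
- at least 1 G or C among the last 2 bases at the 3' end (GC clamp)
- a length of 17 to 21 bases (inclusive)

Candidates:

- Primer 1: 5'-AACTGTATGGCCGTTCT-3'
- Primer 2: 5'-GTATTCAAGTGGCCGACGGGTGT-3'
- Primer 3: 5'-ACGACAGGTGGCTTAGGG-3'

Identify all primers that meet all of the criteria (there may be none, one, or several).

Primer 1 and Primer 3.

Primer 1 (17 nt, A=3 T=6 G=4 C=4): longest run = 2 ✓; GC 8/17 = 47.1% ✓; 3' end CT has 1 G/C ✓; length 17 ✓ — passes.
Primer 2 (23 nt, A=4 T=6 G=9 C=4): longest run = 3 ✓; GC 13/23 = 56.5% ✓; 3' end GT has 1 G/C ✓; length 23, outside 17–21 ✗ — fails.
Primer 3 (18 nt, A=4 T=3 G=8 C=3): longest run = 3 ✓; GC 11/18 = 61.1% ✓; 3' end GG has 2 G/C ✓; length 18 ✓ — passes.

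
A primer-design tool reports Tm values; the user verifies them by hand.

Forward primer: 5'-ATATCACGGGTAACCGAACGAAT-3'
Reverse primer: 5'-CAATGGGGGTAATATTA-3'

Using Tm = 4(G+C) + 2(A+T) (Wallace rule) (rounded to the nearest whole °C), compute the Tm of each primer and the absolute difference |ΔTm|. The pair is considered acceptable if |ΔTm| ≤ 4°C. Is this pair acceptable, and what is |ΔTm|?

Forward: A=9 T=4 G=5 C=5 → Tm = 2·13 + 4·10 = 66°C.
Reverse: A=6 T=5 G=5 C=1 → Tm = 2·11 + 4·6 = 46°C.
|ΔTm| = |66 − 46| = 20°C, > 4°C.

|ΔTm| = 20°C; the pair is not acceptable.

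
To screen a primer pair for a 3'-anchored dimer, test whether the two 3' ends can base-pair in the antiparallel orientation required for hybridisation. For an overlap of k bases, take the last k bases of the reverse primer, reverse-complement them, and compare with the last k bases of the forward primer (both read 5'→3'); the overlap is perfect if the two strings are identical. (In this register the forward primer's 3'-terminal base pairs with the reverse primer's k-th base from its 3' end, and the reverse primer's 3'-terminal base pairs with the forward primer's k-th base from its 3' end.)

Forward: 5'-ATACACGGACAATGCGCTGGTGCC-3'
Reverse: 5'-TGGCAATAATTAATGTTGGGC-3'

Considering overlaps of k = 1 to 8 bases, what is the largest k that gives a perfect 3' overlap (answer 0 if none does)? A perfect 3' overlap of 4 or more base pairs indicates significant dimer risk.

Last 8 bases (5'→3') — forward …CTGGTGCC, reverse …TGTTGGGC.
Reverse complement of the reverse primer's last 8 bases: GCCCAACA; its first k bases are the reverse complement of the reverse primer's last k bases, so a perfect k-base overlap needs the forward primer's last k bases to equal them.
Comparing (forward last k vs required): k=1: C vs G ✗; k=2: CC vs GC ✗; k=3: GCC vs GCC ✓; k=4: TGCC vs GCCC ✗; k=5: GTGCC vs GCCCA ✗; k=6: GGTGCC vs GCCCAA ✗; k=7: TGGTGCC vs GCCCAAC ✗; k=8: CTGGTGCC vs GCCCAACA ✗.
Only k = 3 is perfect, so the longest perfect 3' overlap is 3.

Longest perfect overlap: 3 complementary base pairs; below the dimer-risk threshold (threshold 4).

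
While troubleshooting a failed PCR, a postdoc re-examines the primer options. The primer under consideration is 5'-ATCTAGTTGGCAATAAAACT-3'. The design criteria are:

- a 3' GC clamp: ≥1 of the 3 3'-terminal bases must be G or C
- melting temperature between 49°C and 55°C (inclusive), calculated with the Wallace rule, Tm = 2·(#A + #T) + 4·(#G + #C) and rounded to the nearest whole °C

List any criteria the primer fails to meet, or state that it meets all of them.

Base counts: A=8, T=6, G=3, C=3 (length 20).
GC clamp: 3' end ACT has 1 G/C ✓
Tm: Tm = 2·14 + 4·6 = 52°C ✓

Meets all criteria.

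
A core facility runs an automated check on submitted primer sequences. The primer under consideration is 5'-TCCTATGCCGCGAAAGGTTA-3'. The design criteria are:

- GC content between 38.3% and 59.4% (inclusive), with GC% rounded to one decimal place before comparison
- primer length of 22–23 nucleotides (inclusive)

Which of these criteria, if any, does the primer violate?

Base counts: A=5, T=5, G=5, C=5 (length 20).
GC content: GC 10/20 = 50.0% ✓
length: length 20, outside 22–23 ✗

Fails: length.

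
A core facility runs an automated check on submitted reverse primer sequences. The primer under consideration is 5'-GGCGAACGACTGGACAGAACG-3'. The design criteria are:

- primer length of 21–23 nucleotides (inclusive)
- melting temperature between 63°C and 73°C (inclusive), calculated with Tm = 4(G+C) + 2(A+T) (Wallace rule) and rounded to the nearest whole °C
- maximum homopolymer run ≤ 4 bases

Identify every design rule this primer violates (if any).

Meets all criteria.

Base counts: A=7, T=1, G=8, C=5 (length 21).
length: length 21 ✓
Tm: Tm = 2·8 + 4·13 = 68°C ✓
homopolymer run: longest run = 2 ✓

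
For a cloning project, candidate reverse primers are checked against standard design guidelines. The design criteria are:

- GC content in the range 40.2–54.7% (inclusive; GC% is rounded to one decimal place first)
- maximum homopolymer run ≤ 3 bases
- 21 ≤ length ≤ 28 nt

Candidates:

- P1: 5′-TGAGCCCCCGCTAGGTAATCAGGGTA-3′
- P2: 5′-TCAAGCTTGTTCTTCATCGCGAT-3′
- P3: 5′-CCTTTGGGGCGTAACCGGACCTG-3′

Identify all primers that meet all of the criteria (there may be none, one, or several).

P1 (26 nt, A=6 T=5 G=8 C=7): GC 15/26 = 57.7%, outside 40.2–54.7% ✗; longest run = 5, exceeds 3 ✗; length 26 ✓ — fails.
P2 (23 nt, A=4 T=9 G=4 C=6): GC 10/23 = 43.5% ✓; longest run = 2 ✓; length 23 ✓ — passes.
P3 (23 nt, A=3 T=5 G=8 C=7): GC 15/23 = 65.2%, outside 40.2–54.7% ✗; longest run = 4, exceeds 3 ✗; length 23 ✓ — fails.

P2 only.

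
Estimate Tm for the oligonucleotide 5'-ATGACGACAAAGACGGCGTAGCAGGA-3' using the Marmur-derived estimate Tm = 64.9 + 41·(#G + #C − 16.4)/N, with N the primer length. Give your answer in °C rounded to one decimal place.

Base counts: A=10, T=2, G=9, C=5; G+C = 14, N = 26.
Tm = 64.9 + 41·(14 − 16.4)/26 = 64.9 + -98.40/26 = 61.1°C.

61.1°C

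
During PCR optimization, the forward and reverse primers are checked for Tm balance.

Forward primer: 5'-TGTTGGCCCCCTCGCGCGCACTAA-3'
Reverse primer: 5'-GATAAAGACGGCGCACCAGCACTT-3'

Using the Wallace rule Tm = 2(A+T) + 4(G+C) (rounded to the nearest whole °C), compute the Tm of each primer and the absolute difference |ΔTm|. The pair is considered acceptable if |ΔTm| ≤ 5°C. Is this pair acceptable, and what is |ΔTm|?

Forward: A=3 T=5 G=6 C=10 → Tm = 2·8 + 4·16 = 80°C.
Reverse: A=8 T=3 G=6 C=7 → Tm = 2·11 + 4·13 = 74°C.
|ΔTm| = |80 − 74| = 6°C, > 5°C.

|ΔTm| = 6°C; the pair is not acceptable.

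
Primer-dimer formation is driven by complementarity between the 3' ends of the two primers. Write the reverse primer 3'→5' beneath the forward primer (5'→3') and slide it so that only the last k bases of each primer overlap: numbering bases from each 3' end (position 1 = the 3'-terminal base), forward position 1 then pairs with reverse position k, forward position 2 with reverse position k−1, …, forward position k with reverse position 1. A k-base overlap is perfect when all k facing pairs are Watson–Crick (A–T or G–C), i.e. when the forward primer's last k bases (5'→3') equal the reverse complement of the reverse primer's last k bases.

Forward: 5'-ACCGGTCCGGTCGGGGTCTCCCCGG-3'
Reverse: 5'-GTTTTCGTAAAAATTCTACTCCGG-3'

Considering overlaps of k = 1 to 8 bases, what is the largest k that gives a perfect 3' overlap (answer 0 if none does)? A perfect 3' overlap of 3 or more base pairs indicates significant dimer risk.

Last 8 bases (5'→3') — forward …CTCCCCGG, reverse …TACTCCGG.
Reverse complement of the reverse primer's last 8 bases: CCGGAGTA; its first k bases are the reverse complement of the reverse primer's last k bases, so a perfect k-base overlap needs the forward primer's last k bases to equal them.
Comparing (forward last k vs required): k=1: G vs C ✗; k=2: GG vs CC ✗; k=3: CGG vs CCG ✗; k=4: CCGG vs CCGG ✓; k=5: CCCGG vs CCGGA ✗; k=6: CCCCGG vs CCGGAG ✗; k=7: TCCCCGG vs CCGGAGT ✗; k=8: CTCCCCGG vs CCGGAGTA ✗.
Only k = 4 is perfect, so the longest perfect 3' overlap is 4.

Longest perfect overlap: 4 complementary base pairs; significant dimer risk (threshold 3).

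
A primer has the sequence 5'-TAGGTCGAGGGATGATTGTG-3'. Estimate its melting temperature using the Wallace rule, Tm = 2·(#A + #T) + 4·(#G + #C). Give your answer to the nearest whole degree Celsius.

Base counts: A=4, T=6, G=9, C=1 (length 20).
Tm = 2·(4+6) + 4·(9+1) = 2·10 + 4·10 = 20 + 40 = 60°C.

60°C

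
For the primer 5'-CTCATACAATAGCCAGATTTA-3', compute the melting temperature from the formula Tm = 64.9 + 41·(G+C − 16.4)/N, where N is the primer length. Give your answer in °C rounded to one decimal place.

Base counts: A=8, T=6, G=2, C=5; G+C = 7, N = 21.
Tm = 64.9 + 41·(7 − 16.4)/21 = 64.9 + -385.40/21 = 46.5°C.

46.5°C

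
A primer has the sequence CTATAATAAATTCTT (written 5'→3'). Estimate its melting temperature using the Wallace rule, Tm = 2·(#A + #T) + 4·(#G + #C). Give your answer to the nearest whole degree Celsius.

34°C

Base counts: A=6, T=7, G=0, C=2 (length 15).
Tm = 2·(6+7) + 4·(0+2) = 2·13 + 4·2 = 26 + 8 = 34°C.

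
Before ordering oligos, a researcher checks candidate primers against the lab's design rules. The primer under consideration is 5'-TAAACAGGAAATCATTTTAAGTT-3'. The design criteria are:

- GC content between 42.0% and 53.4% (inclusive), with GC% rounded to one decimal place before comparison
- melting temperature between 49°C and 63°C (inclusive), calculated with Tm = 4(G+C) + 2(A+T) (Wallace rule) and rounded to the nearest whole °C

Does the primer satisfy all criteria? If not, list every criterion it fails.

Base counts: A=10, T=8, G=3, C=2 (length 23).
GC content: GC 5/23 = 21.7%, outside 42.0–53.4% ✗
Tm: Tm = 2·18 + 4·5 = 56°C ✓

Fails: GC content.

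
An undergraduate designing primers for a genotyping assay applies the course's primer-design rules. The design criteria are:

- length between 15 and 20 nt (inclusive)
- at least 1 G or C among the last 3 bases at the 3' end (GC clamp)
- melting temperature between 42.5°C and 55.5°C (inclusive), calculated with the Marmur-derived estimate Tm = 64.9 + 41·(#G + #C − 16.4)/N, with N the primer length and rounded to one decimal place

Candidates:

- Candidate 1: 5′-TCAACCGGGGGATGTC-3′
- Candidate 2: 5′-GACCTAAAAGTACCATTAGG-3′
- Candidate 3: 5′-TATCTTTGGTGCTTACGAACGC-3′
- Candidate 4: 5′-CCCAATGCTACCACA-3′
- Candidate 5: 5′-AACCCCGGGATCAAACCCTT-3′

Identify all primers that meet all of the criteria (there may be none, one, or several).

Candidate 1, Candidate 2 and Candidate 5.

Candidate 1 (16 nt, A=3 T=3 G=6 C=4): length 16 ✓; 3' end GTC has 2 G/C ✓; Tm = 64.9 + 41·(10 − 16.4)/16 = 48.5°C ✓ — passes.
Candidate 2 (20 nt, A=8 T=4 G=4 C=4): length 20 ✓; 3' end AGG has 2 G/C ✓; Tm = 64.9 + 41·(8 − 16.4)/20 = 47.7°C ✓ — passes.
Candidate 3 (22 nt, A=4 T=8 G=5 C=5): length 22, outside 15–20 ✗; 3' end CGC has 3 G/C ✓; Tm = 64.9 + 41·(10 − 16.4)/22 = 53.0°C ✓ — fails.
Candidate 4 (15 nt, A=5 T=2 G=1 C=7): length 15 ✓; 3' end ACA has 1 G/C ✓; Tm = 64.9 + 41·(8 − 16.4)/15 = 41.9°C, outside 42.5–55.5°C ✗ — fails.
Candidate 5 (20 nt, A=6 T=3 G=3 C=8): length 20 ✓; 3' end CTT has 1 G/C ✓; Tm = 64.9 + 41·(11 − 16.4)/20 = 53.8°C ✓ — passes.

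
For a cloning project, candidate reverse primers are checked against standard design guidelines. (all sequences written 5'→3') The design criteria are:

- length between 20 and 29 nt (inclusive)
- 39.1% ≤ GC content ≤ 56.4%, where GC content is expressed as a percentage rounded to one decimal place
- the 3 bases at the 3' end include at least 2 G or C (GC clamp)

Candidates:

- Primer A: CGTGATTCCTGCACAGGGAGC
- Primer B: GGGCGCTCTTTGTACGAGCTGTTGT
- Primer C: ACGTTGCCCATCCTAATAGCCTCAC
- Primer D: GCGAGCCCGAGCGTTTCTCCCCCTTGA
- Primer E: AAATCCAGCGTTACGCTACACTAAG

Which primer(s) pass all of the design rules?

Primer A (21 nt, A=4 T=4 G=7 C=6): length 21 ✓; GC 13/21 = 61.9%, outside 39.1–56.4% ✗; 3' end AGC has 2 G/C ✓ — fails.
Primer B (25 nt, A=2 T=9 G=9 C=5): length 25 ✓; GC 14/25 = 56.0% ✓; 3' end TGT has 1 G/C, need ≥2 ✗ — fails.
Primer C (25 nt, A=6 T=6 G=3 C=10): length 25 ✓; GC 13/25 = 52.0% ✓; 3' end CAC has 2 G/C ✓ — passes.
Primer D (27 nt, A=3 T=6 G=7 C=11): length 27 ✓; GC 18/27 = 66.7%, outside 39.1–56.4% ✗; 3' end TGA has 1 G/C, need ≥2 ✗ — fails.
Primer E (25 nt, A=9 T=5 G=4 C=7): length 25 ✓; GC 11/25 = 44.0% ✓; 3' end AAG has 1 G/C, need ≥2 ✗ — fails.

Primer C only.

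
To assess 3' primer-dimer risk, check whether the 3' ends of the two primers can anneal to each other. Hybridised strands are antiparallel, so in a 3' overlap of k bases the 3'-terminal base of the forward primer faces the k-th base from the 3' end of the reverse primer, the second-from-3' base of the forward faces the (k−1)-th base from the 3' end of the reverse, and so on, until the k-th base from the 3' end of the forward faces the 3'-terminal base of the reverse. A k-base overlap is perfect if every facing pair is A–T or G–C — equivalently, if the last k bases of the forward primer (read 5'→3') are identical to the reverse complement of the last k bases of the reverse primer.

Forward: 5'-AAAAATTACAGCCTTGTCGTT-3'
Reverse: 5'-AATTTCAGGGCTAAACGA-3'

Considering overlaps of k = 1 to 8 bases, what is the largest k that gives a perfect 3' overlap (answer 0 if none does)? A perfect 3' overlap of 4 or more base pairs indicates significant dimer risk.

Last 8 bases (5'→3') — forward …TTGTCGTT, reverse …CTAAACGA.
Reverse complement of the reverse primer's last 8 bases: TCGTTTAG; its first k bases are the reverse complement of the reverse primer's last k bases, so a perfect k-base overlap needs the forward primer's last k bases to equal them.
Comparing (forward last k vs required): k=1: T vs T ✓; k=2: TT vs TC ✗; k=3: GTT vs TCG ✗; k=4: CGTT vs TCGT ✗; k=5: TCGTT vs TCGTT ✓; k=6: GTCGTT vs TCGTTT ✗; k=7: TGTCGTT vs TCGTTTA ✗; k=8: TTGTCGTT vs TCGTTTAG ✗.
Perfect overlaps at k = 1, 5; the largest is 5.

Longest perfect overlap: 5 complementary base pairs; significant dimer risk (threshold 4).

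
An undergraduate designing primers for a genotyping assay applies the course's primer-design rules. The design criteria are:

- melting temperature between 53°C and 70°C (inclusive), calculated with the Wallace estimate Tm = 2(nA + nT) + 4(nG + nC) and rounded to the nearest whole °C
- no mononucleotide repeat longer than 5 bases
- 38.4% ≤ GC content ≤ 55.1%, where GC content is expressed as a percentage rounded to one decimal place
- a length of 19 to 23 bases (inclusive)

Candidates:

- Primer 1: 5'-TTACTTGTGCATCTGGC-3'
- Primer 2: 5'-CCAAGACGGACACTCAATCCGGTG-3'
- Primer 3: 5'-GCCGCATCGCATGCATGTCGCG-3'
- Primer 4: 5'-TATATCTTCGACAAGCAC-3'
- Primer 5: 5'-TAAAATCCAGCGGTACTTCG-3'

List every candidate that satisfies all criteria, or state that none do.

Primer 5 only.

Primer 1 (17 nt, A=2 T=7 G=4 C=4): Tm = 2·9 + 4·8 = 50°C, outside 53–70°C ✗; longest run = 2 ✓; GC 8/17 = 47.1% ✓; length 17, outside 19–23 ✗ — fails.
Primer 2 (24 nt, A=7 T=3 G=6 C=8): Tm = 2·10 + 4·14 = 76°C, outside 53–70°C ✗; longest run = 2 ✓; GC 14/24 = 58.3%, outside 38.4–55.1% ✗; length 24, outside 19–23 ✗ — fails.
Primer 3 (22 nt, A=3 T=4 G=7 C=8): Tm = 2·7 + 4·15 = 74°C, outside 53–70°C ✗; longest run = 2 ✓; GC 15/22 = 68.2%, outside 38.4–55.1% ✗; length 22 ✓ — fails.
Primer 4 (18 nt, A=6 T=5 G=2 C=5): Tm = 2·11 + 4·7 = 50°C, outside 53–70°C ✗; longest run = 2 ✓; GC 7/18 = 38.9% ✓; length 18, outside 19–23 ✗ — fails.
Primer 5 (20 nt, A=6 T=5 G=4 C=5): Tm = 2·11 + 4·9 = 58°C ✓; longest run = 4 ✓; GC 9/20 = 45.0% ✓; length 20 ✓ — passes.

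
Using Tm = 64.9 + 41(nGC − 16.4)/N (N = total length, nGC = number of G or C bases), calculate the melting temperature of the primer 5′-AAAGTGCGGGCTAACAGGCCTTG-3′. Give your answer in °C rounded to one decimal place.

58.8°C

Base counts: A=6, T=4, G=8, C=5; G+C = 13, N = 23.
Tm = 64.9 + 41·(13 − 16.4)/23 = 64.9 + -139.40/23 = 58.8°C.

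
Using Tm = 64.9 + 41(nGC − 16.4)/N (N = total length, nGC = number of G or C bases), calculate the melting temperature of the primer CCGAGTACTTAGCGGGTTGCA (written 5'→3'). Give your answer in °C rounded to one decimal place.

56.3°C

Base counts: A=4, T=5, G=7, C=5; G+C = 12, N = 21.
Tm = 64.9 + 41·(12 − 16.4)/21 = 64.9 + -180.40/21 = 56.3°C.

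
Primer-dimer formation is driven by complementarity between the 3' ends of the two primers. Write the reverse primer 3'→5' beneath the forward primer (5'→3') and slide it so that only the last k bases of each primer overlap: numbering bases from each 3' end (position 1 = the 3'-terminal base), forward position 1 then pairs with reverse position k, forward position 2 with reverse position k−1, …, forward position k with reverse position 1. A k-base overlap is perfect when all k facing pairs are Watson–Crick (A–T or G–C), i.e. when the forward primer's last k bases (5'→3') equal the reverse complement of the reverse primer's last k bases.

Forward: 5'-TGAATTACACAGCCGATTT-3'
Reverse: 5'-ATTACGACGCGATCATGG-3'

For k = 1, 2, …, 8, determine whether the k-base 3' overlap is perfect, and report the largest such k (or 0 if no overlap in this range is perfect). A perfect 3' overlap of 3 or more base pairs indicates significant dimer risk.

Longest perfect overlap: 0 complementary base pairs; below the dimer-risk threshold (threshold 3).

Last 8 bases (5'→3') — forward …GCCGATTT, reverse …GATCATGG.
Reverse complement of the reverse primer's last 8 bases: CCATGATC; its first k bases are the reverse complement of the reverse primer's last k bases, so a perfect k-base overlap needs the forward primer's last k bases to equal them.
Comparing (forward last k vs required): k=1: T vs C ✗; k=2: TT vs CC ✗; k=3: TTT vs CCA ✗; k=4: ATTT vs CCAT ✗; k=5: GATTT vs CCATG ✗; k=6: CGATTT vs CCATGA ✗; k=7: CCGATTT vs CCATGAT ✗; k=8: GCCGATTT vs CCATGATC ✗.
No overlap length from 1 to 8 is perfect, so the longest perfect 3' overlap is 0.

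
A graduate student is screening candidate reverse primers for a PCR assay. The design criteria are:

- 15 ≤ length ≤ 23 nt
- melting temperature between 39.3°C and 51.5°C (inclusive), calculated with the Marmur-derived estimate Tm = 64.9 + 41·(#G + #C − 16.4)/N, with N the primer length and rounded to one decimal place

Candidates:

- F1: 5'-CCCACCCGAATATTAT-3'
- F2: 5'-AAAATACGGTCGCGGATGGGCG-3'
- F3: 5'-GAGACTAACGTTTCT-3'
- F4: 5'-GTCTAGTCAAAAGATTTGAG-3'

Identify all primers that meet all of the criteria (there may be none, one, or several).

F1 and F4.

F1 (16 nt, A=5 T=4 G=1 C=6): length 16 ✓; Tm = 64.9 + 41·(7 − 16.4)/16 = 40.8°C ✓ — passes.
F2 (22 nt, A=6 T=3 G=9 C=4): length 22 ✓; Tm = 64.9 + 41·(13 − 16.4)/22 = 58.6°C, outside 39.3–51.5°C ✗ — fails.
F3 (15 nt, A=4 T=5 G=3 C=3): length 15 ✓; Tm = 64.9 + 41·(6 − 16.4)/15 = 36.5°C, outside 39.3–51.5°C ✗ — fails.
F4 (20 nt, A=7 T=6 G=5 C=2): length 20 ✓; Tm = 64.9 + 41·(7 − 16.4)/20 = 45.6°C ✓ — passes.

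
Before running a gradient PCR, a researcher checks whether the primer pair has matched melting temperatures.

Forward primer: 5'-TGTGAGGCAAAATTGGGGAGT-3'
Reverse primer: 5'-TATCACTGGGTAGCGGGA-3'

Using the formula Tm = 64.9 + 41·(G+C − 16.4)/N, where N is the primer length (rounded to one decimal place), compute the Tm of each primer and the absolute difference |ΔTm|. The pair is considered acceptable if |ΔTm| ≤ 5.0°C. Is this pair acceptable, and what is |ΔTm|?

|ΔTm| = 2.1°C; the pair is acceptable.

Forward: G+C = 10, N = 21 → Tm = 64.9 + 41·(10 − 16.4)/21 = 52.4°C.
Reverse: G+C = 10, N = 18 → Tm = 64.9 + 41·(10 − 16.4)/18 = 50.3°C.
|ΔTm| = |52.4 − 50.3| = 2.1°C, ≤ 5.0°C.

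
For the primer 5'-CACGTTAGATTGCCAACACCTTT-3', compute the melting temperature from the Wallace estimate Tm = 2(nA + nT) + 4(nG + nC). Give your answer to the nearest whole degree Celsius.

Base counts: A=6, T=7, G=3, C=7 (length 23).
Tm = 2·(6+7) + 4·(3+7) = 2·13 + 4·10 = 26 + 40 = 66°C.

66°C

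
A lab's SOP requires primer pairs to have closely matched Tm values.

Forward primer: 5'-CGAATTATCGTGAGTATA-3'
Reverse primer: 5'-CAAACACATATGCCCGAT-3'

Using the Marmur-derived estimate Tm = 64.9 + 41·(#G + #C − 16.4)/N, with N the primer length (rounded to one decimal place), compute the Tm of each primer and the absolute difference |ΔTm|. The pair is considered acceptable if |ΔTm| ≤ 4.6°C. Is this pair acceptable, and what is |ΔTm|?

|ΔTm| = 4.6°C; the pair is acceptable.

Forward: G+C = 6, N = 18 → Tm = 64.9 + 41·(6 − 16.4)/18 = 41.2°C.
Reverse: G+C = 8, N = 18 → Tm = 64.9 + 41·(8 − 16.4)/18 = 45.8°C.
|ΔTm| = |41.2 − 45.8| = 4.6°C, ≤ 4.6°C.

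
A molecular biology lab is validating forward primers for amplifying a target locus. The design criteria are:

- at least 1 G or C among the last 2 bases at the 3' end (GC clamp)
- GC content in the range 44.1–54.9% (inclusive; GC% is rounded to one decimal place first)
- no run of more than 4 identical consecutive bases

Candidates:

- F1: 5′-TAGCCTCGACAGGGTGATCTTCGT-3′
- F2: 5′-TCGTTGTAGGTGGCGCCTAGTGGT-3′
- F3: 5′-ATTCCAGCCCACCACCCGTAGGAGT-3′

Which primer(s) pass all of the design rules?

F1 only.

F1 (24 nt, A=4 T=7 G=7 C=6): 3' end GT has 1 G/C ✓; GC 13/24 = 54.2% ✓; longest run = 3 ✓ — passes.
F2 (24 nt, A=2 T=8 G=10 C=4): 3' end GT has 1 G/C ✓; GC 14/24 = 58.3%, outside 44.1–54.9% ✗; longest run = 2 ✓ — fails.
F3 (25 nt, A=6 T=4 G=5 C=10): 3' end GT has 1 G/C ✓; GC 15/25 = 60.0%, outside 44.1–54.9% ✗; longest run = 3 ✓ — fails.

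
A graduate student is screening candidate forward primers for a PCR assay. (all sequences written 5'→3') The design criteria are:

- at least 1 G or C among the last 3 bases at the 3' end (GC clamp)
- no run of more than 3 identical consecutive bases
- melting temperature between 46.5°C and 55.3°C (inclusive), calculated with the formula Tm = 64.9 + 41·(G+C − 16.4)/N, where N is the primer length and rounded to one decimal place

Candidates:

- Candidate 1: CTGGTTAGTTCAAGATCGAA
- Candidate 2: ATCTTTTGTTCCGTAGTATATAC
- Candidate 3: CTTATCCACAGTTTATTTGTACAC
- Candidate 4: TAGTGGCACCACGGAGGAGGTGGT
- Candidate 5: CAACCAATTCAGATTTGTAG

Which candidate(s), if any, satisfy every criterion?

Candidate 1 and Candidate 3.

Candidate 1 (20 nt, A=6 T=6 G=5 C=3): 3' end GAA has 1 G/C ✓; longest run = 2 ✓; Tm = 64.9 + 41·(8 − 16.4)/20 = 47.7°C ✓ — passes.
Candidate 2 (23 nt, A=5 T=11 G=3 C=4): 3' end TAC has 1 G/C ✓; longest run = 4, exceeds 3 ✗; Tm = 64.9 + 41·(7 − 16.4)/23 = 48.1°C ✓ — fails.
Candidate 3 (24 nt, A=6 T=10 G=2 C=6): 3' end CAC has 2 G/C ✓; longest run = 3 ✓; Tm = 64.9 + 41·(8 − 16.4)/24 = 50.6°C ✓ — passes.
Candidate 4 (24 nt, A=5 T=4 G=11 C=4): 3' end GGT has 2 G/C ✓; longest run = 2 ✓; Tm = 64.9 + 41·(15 − 16.4)/24 = 62.5°C, outside 46.5–55.3°C ✗ — fails.
Candidate 5 (20 nt, A=7 T=6 G=3 C=4): 3' end TAG has 1 G/C ✓; longest run = 3 ✓; Tm = 64.9 + 41·(7 − 16.4)/20 = 45.6°C, outside 46.5–55.3°C ✗ — fails.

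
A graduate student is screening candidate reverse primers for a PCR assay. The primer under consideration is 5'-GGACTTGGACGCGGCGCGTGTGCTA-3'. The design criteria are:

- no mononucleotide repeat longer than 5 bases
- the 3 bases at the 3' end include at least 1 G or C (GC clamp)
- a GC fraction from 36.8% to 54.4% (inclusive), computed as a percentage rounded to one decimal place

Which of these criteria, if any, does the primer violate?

Fails: GC content.

Base counts: A=3, T=5, G=11, C=6 (length 25).
homopolymer run: longest run = 2 ✓
GC clamp: 3' end CTA has 1 G/C ✓
GC content: GC 17/25 = 68.0%, outside 36.8–54.4% ✗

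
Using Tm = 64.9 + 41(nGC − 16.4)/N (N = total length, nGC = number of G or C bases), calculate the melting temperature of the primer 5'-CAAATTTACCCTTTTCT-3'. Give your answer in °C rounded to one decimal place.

37.4°C

Base counts: A=4, T=8, G=0, C=5; G+C = 5, N = 17.
Tm = 64.9 + 41·(5 − 16.4)/17 = 64.9 + -467.40/17 = 37.4°C.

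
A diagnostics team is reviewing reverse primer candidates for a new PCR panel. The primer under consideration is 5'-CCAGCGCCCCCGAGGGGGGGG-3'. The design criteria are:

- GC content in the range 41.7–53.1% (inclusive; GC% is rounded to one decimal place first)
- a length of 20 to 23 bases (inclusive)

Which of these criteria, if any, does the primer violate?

Base counts: A=2, T=0, G=11, C=8 (length 21).
GC content: GC 19/21 = 90.5%, outside 41.7–53.1% ✗
length: length 21 ✓

Fails: GC content.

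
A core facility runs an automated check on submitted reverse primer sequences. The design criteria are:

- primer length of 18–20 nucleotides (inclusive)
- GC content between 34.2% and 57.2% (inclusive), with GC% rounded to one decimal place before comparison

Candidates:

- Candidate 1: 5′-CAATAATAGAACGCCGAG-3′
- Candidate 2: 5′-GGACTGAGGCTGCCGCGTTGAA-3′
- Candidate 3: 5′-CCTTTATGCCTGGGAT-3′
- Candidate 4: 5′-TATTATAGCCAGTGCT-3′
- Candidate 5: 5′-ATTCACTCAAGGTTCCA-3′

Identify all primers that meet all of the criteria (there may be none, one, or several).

Candidate 1 only.

Candidate 1 (18 nt, A=8 T=2 G=4 C=4): length 18 ✓; GC 8/18 = 44.4% ✓ — passes.
Candidate 2 (22 nt, A=4 T=4 G=9 C=5): length 22, outside 18–20 ✗; GC 14/22 = 63.6%, outside 34.2–57.2% ✗ — fails.
Candidate 3 (16 nt, A=2 T=6 G=4 C=4): length 16, outside 18–20 ✗; GC 8/16 = 50.0% ✓ — fails.
Candidate 4 (16 nt, A=4 T=6 G=3 C=3): length 16, outside 18–20 ✗; GC 6/16 = 37.5% ✓ — fails.
Candidate 5 (17 nt, A=5 T=5 G=2 C=5): length 17, outside 18–20 ✗; GC 7/17 = 41.2% ✓ — fails.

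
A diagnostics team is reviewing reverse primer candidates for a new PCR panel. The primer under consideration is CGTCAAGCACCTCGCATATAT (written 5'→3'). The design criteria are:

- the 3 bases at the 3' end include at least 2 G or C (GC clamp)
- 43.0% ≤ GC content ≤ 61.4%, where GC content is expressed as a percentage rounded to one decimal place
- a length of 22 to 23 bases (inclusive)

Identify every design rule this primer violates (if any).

Fails: GC clamp, length.

Base counts: A=6, T=5, G=3, C=7 (length 21).
GC clamp: 3' end TAT has 0 G/C, need ≥2 ✗
GC content: GC 10/21 = 47.6% ✓
length: length 21, outside 22–23 ✗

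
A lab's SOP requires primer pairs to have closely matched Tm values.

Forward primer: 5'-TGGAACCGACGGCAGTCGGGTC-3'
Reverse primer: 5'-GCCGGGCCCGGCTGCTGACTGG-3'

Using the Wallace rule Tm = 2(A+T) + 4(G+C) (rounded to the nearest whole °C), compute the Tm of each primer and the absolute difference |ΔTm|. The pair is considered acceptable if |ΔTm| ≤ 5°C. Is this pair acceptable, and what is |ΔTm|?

Forward: A=4 T=3 G=9 C=6 → Tm = 2·7 + 4·15 = 74°C.
Reverse: A=1 T=3 G=10 C=8 → Tm = 2·4 + 4·18 = 80°C.
|ΔTm| = |74 − 80| = 6°C, > 5°C.

|ΔTm| = 6°C; the pair is not acceptable.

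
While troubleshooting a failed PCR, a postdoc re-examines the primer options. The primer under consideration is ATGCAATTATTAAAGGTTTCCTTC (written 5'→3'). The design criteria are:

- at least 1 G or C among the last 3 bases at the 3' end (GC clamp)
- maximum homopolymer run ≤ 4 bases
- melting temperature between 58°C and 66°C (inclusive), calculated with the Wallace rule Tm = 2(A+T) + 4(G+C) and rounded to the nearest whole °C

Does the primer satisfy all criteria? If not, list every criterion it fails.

Meets all criteria.

Base counts: A=7, T=10, G=3, C=4 (length 24).
GC clamp: 3' end TTC has 1 G/C ✓
homopolymer run: longest run = 3 ✓
Tm: Tm = 2·17 + 4·7 = 62°C ✓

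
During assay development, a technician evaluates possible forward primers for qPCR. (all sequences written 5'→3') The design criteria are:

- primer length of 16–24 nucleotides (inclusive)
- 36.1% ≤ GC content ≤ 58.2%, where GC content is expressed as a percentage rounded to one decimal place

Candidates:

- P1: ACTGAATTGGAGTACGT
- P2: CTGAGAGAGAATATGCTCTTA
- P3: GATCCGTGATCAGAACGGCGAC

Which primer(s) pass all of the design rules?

P1 (17 nt, A=5 T=5 G=5 C=2): length 17 ✓; GC 7/17 = 41.2% ✓ — passes.
P2 (21 nt, A=7 T=6 G=5 C=3): length 21 ✓; GC 8/21 = 38.1% ✓ — passes.
P3 (22 nt, A=6 T=3 G=7 C=6): length 22 ✓; GC 13/22 = 59.1%, outside 36.1–58.2% ✗ — fails.

P1 and P2.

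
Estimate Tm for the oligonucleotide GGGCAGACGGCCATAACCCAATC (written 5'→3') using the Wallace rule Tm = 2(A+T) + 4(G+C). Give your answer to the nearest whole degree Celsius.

74°C

Base counts: A=7, T=2, G=6, C=8 (length 23).
Tm = 2·(7+2) + 4·(6+8) = 2·9 + 4·14 = 18 + 56 = 74°C.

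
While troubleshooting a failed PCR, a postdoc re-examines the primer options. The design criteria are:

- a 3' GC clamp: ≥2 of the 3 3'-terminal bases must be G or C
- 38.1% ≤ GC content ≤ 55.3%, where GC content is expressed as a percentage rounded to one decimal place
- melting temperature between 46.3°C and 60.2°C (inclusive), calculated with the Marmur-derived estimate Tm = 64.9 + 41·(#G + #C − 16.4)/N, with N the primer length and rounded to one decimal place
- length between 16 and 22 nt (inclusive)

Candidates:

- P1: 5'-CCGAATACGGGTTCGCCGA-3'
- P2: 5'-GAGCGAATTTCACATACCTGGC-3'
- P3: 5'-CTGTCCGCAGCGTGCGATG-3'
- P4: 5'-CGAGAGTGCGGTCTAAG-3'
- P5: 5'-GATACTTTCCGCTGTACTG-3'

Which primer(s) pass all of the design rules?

P1 (19 nt, A=4 T=3 G=6 C=6): 3' end CGA has 2 G/C ✓; GC 12/19 = 63.2%, outside 38.1–55.3% ✗; Tm = 64.9 + 41·(12 − 16.4)/19 = 55.4°C ✓; length 19 ✓ — fails.
P2 (22 nt, A=6 T=5 G=5 C=6): 3' end GGC has 3 G/C ✓; GC 11/22 = 50.0% ✓; Tm = 64.9 + 41·(11 − 16.4)/22 = 54.8°C ✓; length 22 ✓ — passes.
P3 (19 nt, A=2 T=4 G=7 C=6): 3' end ATG has 1 G/C, need ≥2 ✗; GC 13/19 = 68.4%, outside 38.1–55.3% ✗; Tm = 64.9 + 41·(13 − 16.4)/19 = 57.6°C ✓; length 19 ✓ — fails.
P4 (17 nt, A=4 T=3 G=7 C=3): 3' end AAG has 1 G/C, need ≥2 ✗; GC 10/17 = 58.8%, outside 38.1–55.3% ✗; Tm = 64.9 + 41·(10 − 16.4)/17 = 49.5°C ✓; length 17 ✓ — fails.
P5 (19 nt, A=3 T=7 G=4 C=5): 3' end CTG has 2 G/C ✓; GC 9/19 = 47.4% ✓; Tm = 64.9 + 41·(9 − 16.4)/19 = 48.9°C ✓; length 19 ✓ — passes.

P2 and P5.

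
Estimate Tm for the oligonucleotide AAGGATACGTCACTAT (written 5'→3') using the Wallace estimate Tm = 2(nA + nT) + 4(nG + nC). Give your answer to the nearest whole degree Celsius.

44°C

Base counts: A=6, T=4, G=3, C=3 (length 16).
Tm = 2·(6+4) + 4·(3+3) = 2·10 + 4·6 = 20 + 24 = 44°C.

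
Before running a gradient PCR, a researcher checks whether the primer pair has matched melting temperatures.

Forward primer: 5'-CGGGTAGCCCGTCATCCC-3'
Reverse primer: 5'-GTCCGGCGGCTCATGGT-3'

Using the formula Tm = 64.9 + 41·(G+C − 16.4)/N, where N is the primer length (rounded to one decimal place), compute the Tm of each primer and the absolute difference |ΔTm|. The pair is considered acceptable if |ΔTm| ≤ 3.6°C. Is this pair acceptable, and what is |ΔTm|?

Forward: G+C = 13, N = 18 → Tm = 64.9 + 41·(13 − 16.4)/18 = 57.2°C.
Reverse: G+C = 12, N = 17 → Tm = 64.9 + 41·(12 − 16.4)/17 = 54.3°C.
|ΔTm| = |57.2 − 54.3| = 2.9°C, ≤ 3.6°C.

|ΔTm| = 2.9°C; the pair is acceptable.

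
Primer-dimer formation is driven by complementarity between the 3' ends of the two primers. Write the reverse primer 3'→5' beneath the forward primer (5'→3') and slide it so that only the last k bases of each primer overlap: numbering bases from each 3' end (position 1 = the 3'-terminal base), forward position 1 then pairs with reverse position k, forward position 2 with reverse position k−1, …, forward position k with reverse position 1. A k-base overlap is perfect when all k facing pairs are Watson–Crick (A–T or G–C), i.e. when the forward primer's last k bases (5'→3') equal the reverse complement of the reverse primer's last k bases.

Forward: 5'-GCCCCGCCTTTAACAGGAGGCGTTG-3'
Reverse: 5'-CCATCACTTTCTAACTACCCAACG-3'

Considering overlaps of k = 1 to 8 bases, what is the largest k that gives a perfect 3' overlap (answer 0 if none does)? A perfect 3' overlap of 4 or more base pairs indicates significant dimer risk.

Last 8 bases (5'→3') — forward …AGGCGTTG, reverse …ACCCAACG.
Reverse complement of the reverse primer's last 8 bases: CGTTGGGT; its first k bases are the reverse complement of the reverse primer's last k bases, so a perfect k-base overlap needs the forward primer's last k bases to equal them.
Comparing (forward last k vs required): k=1: G vs C ✗; k=2: TG vs CG ✗; k=3: TTG vs CGT ✗; k=4: GTTG vs CGTT ✗; k=5: CGTTG vs CGTTG ✓; k=6: GCGTTG vs CGTTGG ✗; k=7: GGCGTTG vs CGTTGGG ✗; k=8: AGGCGTTG vs CGTTGGGT ✗.
Only k = 5 is perfect, so the longest perfect 3' overlap is 5.

Longest perfect overlap: 5 complementary base pairs; significant dimer risk (threshold 4).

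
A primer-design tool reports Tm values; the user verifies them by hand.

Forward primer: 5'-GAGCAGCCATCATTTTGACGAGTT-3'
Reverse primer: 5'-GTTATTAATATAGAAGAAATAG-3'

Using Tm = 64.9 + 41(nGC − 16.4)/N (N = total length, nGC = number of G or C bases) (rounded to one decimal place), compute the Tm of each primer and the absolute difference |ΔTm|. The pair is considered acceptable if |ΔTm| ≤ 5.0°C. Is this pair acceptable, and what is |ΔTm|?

|ΔTm| = 13.9°C; the pair is not acceptable.

Forward: G+C = 11, N = 24 → Tm = 64.9 + 41·(11 − 16.4)/24 = 55.7°C.
Reverse: G+C = 4, N = 22 → Tm = 64.9 + 41·(4 − 16.4)/22 = 41.8°C.
|ΔTm| = |55.7 − 41.8| = 13.9°C, > 5.0°C.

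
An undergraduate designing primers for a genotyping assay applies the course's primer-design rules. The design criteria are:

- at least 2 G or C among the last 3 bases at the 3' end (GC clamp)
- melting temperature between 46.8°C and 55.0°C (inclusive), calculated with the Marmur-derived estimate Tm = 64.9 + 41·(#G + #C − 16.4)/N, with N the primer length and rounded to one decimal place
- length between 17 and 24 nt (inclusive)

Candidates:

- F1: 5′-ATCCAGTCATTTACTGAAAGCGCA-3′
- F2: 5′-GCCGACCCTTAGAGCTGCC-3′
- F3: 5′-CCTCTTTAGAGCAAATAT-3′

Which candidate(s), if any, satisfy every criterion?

F1 only.

F1 (24 nt, A=8 T=6 G=4 C=6): 3' end GCA has 2 G/C ✓; Tm = 64.9 + 41·(10 − 16.4)/24 = 54.0°C ✓; length 24 ✓ — passes.
F2 (19 nt, A=3 T=3 G=5 C=8): 3' end GCC has 3 G/C ✓; Tm = 64.9 + 41·(13 − 16.4)/19 = 57.6°C, outside 46.8–55.0°C ✗; length 19 ✓ — fails.
F3 (18 nt, A=6 T=6 G=2 C=4): 3' end TAT has 0 G/C, need ≥2 ✗; Tm = 64.9 + 41·(6 − 16.4)/18 = 41.2°C, outside 46.8–55.0°C ✗; length 18 ✓ — fails.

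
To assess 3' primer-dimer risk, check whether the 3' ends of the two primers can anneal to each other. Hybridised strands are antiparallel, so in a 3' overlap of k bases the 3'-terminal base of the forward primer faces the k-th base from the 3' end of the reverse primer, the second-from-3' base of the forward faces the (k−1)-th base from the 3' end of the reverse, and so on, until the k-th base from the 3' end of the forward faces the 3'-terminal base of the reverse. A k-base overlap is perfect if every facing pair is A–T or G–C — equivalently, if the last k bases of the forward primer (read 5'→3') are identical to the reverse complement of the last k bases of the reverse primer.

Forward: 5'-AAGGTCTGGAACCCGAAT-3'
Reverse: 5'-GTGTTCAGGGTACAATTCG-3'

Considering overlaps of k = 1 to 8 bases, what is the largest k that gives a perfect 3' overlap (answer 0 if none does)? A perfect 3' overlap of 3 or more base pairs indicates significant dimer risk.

Last 8 bases (5'→3') — forward …ACCCGAAT, reverse …ACAATTCG.
Reverse complement of the reverse primer's last 8 bases: CGAATTGT; its first k bases are the reverse complement of the reverse primer's last k bases, so a perfect k-base overlap needs the forward primer's last k bases to equal them.
Comparing (forward last k vs required): k=1: T vs C ✗; k=2: AT vs CG ✗; k=3: AAT vs CGA ✗; k=4: GAAT vs CGAA ✗; k=5: CGAAT vs CGAAT ✓; k=6: CCGAAT vs CGAATT ✗; k=7: CCCGAAT vs CGAATTG ✗; k=8: ACCCGAAT vs CGAATTGT ✗.
Only k = 5 is perfect, so the longest perfect 3' overlap is 5.

Longest perfect overlap: 5 complementary base pairs; significant dimer risk (threshold 3).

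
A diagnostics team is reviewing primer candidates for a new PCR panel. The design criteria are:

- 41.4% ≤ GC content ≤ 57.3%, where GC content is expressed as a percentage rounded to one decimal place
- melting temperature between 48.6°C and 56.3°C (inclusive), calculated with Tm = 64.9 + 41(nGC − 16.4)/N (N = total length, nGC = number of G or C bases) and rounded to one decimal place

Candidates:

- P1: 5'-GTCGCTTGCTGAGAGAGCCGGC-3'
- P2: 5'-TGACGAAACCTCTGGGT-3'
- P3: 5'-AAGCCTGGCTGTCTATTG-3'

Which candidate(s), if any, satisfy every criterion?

None of the candidates satisfy all criteria.

P1 (22 nt, A=3 T=4 G=9 C=6): GC 15/22 = 68.2%, outside 41.4–57.3% ✗; Tm = 64.9 + 41·(15 − 16.4)/22 = 62.3°C, outside 48.6–56.3°C ✗ — fails.
P2 (17 nt, A=4 T=4 G=5 C=4): GC 9/17 = 52.9% ✓; Tm = 64.9 + 41·(9 − 16.4)/17 = 47.1°C, outside 48.6–56.3°C ✗ — fails.
P3 (18 nt, A=3 T=6 G=5 C=4): GC 9/18 = 50.0% ✓; Tm = 64.9 + 41·(9 − 16.4)/18 = 48.0°C, outside 48.6–56.3°C ✗ — fails.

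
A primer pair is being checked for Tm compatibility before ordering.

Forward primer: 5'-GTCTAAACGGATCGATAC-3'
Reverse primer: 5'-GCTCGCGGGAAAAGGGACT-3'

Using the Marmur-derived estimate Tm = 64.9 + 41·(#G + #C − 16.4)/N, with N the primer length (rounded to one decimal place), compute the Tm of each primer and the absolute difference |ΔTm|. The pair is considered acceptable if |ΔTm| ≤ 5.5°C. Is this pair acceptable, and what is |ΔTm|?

|ΔTm| = 9.6°C; the pair is not acceptable.

Forward: G+C = 8, N = 18 → Tm = 64.9 + 41·(8 − 16.4)/18 = 45.8°C.
Reverse: G+C = 12, N = 19 → Tm = 64.9 + 41·(12 − 16.4)/19 = 55.4°C.
|ΔTm| = |45.8 − 55.4| = 9.6°C, > 5.5°C.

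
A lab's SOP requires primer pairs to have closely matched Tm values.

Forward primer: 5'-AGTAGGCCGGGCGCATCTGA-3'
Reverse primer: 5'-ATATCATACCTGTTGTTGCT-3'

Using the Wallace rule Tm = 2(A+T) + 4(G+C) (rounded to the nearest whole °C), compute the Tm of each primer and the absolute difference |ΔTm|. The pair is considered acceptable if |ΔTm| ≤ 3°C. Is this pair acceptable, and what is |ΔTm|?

|ΔTm| = 12°C; the pair is not acceptable.

Forward: A=4 T=3 G=8 C=5 → Tm = 2·7 + 4·13 = 66°C.
Reverse: A=4 T=9 G=3 C=4 → Tm = 2·13 + 4·7 = 54°C.
|ΔTm| = |66 − 54| = 12°C, > 3°C.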